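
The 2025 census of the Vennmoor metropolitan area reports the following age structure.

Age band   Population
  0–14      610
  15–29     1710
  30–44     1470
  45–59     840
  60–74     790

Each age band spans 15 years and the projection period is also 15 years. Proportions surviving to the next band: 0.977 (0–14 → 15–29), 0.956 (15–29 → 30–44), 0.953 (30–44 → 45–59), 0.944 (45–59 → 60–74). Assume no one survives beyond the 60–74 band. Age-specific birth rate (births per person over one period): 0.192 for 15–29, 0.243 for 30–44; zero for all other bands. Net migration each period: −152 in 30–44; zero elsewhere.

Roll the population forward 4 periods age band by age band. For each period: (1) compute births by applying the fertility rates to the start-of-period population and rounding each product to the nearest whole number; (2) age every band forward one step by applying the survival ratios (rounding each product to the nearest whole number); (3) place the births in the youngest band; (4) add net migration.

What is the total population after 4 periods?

Let group 1 be 0–14 through group 5 = 60–74.
— Period 1 —
Births: 1710 × 0.192 = 328, 1470 × 0.243 = 357 → 685
Group 2: 610 × 0.977 = 596
Group 3: 1710 × 0.956 = 1635
Group 4: 1470 × 0.953 = 1401
Group 5: 840 × 0.944 = 793
Net migration: Group 3 − 152 → 1483
End of period: [685, 596, 1483, 1401, 793]
— Period 2 —
Births: 596 × 0.192 = 114, 1483 × 0.243 = 360 → 474
Group 2: 685 × 0.977 = 669
Group 3: 596 × 0.956 = 570
Group 4: 1483 × 0.953 = 1413
Group 5: 1401 × 0.944 = 1323
Net migration: Group 3 − 152 → 418
End of period: [474, 669, 418, 1413, 1323]
— Period 3 —
Births: 669 × 0.192 = 128, 418 × 0.243 = 102 → 230
Group 2: 474 × 0.977 = 463
Group 3: 669 × 0.956 = 640
Group 4: 418 × 0.953 = 398
Group 5: 1413 × 0.944 = 1334
Net migration: Group 3 − 152 → 488
End of period: [230, 463, 488, 398, 1334]
— Period 4 —
Births: 463 × 0.192 = 89, 488 × 0.243 = 119 → 208
Group 2: 230 × 0.977 = 225
Group 3: 463 × 0.956 = 443
Group 4: 488 × 0.953 = 465
Group 5: 398 × 0.944 = 376
Net migration: Group 3 − 152 → 291
End of period: [208, 225, 291, 465, 376]
Total after period 4: 208 + 225 + 291 + 465 + 376 = 1565

1565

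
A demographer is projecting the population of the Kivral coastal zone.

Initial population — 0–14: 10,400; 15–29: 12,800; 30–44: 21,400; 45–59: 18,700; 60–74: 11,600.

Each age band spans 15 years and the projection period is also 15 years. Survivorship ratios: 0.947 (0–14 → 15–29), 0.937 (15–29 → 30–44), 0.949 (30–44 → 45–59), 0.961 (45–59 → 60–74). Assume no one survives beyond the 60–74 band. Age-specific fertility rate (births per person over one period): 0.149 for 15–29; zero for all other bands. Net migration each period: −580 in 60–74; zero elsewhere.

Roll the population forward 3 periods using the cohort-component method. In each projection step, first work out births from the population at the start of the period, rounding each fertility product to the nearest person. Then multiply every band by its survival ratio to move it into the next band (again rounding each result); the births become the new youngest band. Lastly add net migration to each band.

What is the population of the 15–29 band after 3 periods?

1390

Call the bands 1 to 5, youngest first.
Period 1:
Births: 12800 * 0.149 = 1907
Band 2: 10400 * 0.947 = 9849
Band 3: 12800 * 0.937 = 11994
Band 4: 21400 * 0.949 = 20309
Band 5: 18700 * 0.961 = 17971
Net migration: Band 5 − 580 → 17391
→ [1907, 9849, 11994, 20309, 17391]
Period 2:
Births: 9849 * 0.149 = 1468
Band 2: 1907 * 0.947 = 1806
Band 3: 9849 * 0.937 = 9229
Band 4: 11994 * 0.949 = 11382
Band 5: 20309 * 0.961 = 19517
Net migration: Band 5 − 580 → 18937
→ [1468, 1806, 9229, 11382, 18937]
Period 3:
Births: 1806 * 0.149 = 269
Band 2: 1468 * 0.947 = 1390
Band 3: 1806 * 0.937 = 1692
Band 4: 9229 * 0.949 = 8758
Band 5: 11382 * 0.961 = 10938
Net migration: Band 5 − 580 → 10358
→ [269, 1390, 1692, 8758, 10358]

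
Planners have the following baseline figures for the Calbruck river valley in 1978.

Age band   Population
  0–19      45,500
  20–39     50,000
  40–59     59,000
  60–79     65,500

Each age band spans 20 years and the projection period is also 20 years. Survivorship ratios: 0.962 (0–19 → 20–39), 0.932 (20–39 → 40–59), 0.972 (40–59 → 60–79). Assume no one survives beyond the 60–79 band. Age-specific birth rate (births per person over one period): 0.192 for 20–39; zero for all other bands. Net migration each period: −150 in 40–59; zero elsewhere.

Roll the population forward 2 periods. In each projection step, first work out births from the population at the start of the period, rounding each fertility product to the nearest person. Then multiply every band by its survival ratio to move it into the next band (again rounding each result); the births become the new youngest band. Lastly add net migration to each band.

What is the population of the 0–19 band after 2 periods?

8404

Call the groups 1 to 4, youngest first.
After projecting period 1:
Births: 50000 × 0.192 = 9600
Group 2: 45500 × 0.962 = 43771
Group 3: 50000 × 0.932 = 46600
Group 4: 59000 × 0.972 = 57348
Net migration: Group 3 − 150 → 46450
Population now: 0–19=9600, 20–39=43771, 40–59=46450, 60–79=57348
After projecting period 2:
Births: 43771 × 0.192 = 8404
Group 2: 9600 × 0.962 = 9235
Group 3: 43771 × 0.932 = 40795
Group 4: 46450 × 0.972 = 45149
Net migration: Group 3 − 150 → 40645
Population now: 0–19=8404, 20–39=9235, 40–59=40645, 60–79=45149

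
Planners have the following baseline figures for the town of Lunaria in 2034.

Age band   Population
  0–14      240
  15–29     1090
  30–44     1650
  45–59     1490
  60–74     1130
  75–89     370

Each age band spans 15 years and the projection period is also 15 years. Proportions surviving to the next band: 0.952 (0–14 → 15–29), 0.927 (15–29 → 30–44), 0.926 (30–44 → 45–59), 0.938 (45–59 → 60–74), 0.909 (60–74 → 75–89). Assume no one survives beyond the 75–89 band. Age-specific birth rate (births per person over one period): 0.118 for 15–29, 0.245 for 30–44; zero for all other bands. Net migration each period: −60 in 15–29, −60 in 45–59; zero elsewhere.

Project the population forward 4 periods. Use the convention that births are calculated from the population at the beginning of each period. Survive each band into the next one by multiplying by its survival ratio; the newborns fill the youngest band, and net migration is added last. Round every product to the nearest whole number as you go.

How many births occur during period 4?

124

After projecting period 1:
Births: 1090 * 0.118 = 129, 1650 * 0.245 = 404 — total 533
15–29: 240 * 0.952 = 228
30–44: 1090 * 0.927 = 1010
45–59: 1650 * 0.926 = 1528
60–74: 1490 * 0.938 = 1398
75–89: 1130 * 0.909 = 1027
Net migration: 15–29 − 60 → 168; 45–59 − 60 → 1468
Population now: 0–14=533, 15–29=168, 30–44=1010, 45–59=1468, 60–74=1398, 75–89=1027
After projecting period 2:
Births: 168 * 0.118 = 20, 1010 * 0.245 = 247 — total 267
15–29: 533 * 0.952 = 507
30–44: 168 * 0.927 = 156
45–59: 1010 * 0.926 = 935
60–74: 1468 * 0.938 = 1377
75–89: 1398 * 0.909 = 1271
Net migration: 15–29 − 60 → 447; 45–59 − 60 → 875
Population now: 0–14=267, 15–29=447, 30–44=156, 45–59=875, 60–74=1377, 75–89=1271
After projecting period 3:
Births: 447 * 0.118 = 53, 156 * 0.245 = 38 — total 91
15–29: 267 * 0.952 = 254
30–44: 447 * 0.927 = 414
45–59: 156 * 0.926 = 144
60–74: 875 * 0.938 = 821
75–89: 1377 * 0.909 = 1252
Net migration: 15–29 − 60 → 194; 45–59 − 60 → 84
Population now: 0–14=91, 15–29=194, 30–44=414, 45–59=84, 60–74=821, 75–89=1252
After projecting period 4:
Births: 194 * 0.118 = 23, 414 * 0.245 = 101 — total 124
15–29: 91 * 0.952 = 87
30–44: 194 * 0.927 = 180
45–59: 414 * 0.926 = 383
60–74: 84 * 0.938 = 79
75–89: 821 * 0.909 = 746
Net migration: 15–29 − 60 → 27; 45–59 − 60 → 323
Population now: 0–14=124, 15–29=27, 30–44=180, 45–59=323, 60–74=79, 75–89=746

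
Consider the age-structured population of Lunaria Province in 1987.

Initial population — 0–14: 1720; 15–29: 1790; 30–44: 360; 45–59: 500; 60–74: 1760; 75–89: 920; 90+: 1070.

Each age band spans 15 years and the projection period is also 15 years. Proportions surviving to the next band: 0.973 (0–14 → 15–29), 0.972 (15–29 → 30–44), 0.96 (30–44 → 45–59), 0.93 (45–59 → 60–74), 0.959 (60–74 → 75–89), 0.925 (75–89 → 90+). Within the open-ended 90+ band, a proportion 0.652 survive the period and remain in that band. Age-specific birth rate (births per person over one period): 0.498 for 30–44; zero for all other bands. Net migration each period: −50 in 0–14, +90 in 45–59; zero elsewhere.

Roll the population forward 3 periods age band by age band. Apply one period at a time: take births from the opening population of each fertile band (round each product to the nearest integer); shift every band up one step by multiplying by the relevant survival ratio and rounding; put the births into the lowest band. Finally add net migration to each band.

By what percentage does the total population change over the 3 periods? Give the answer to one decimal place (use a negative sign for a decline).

-8.3

— Period 1 —
Births: 360 × 0.498 = 179
15–29: 1720 × 0.973 = 1674
30–44: 1790 × 0.972 = 1740
45–59: 360 × 0.96 = 346
60–74: 500 × 0.93 = 465
75–89: 1760 × 0.959 = 1688
90+: 920 × 0.925 + 1070 × 0.652 = 851 + 698 = 1549
Net migration: 0–14 − 50 → 129; 45–59 + 90 → 436
→ [129, 1674, 1740, 436, 465, 1688, 1549]
— Period 2 —
Births: 1740 × 0.498 = 867
15–29: 129 × 0.973 = 126
30–44: 1674 × 0.972 = 1627
45–59: 1740 × 0.96 = 1670
60–74: 436 × 0.93 = 405
75–89: 465 × 0.959 = 446
90+: 1688 × 0.925 + 1549 × 0.652 = 1561 + 1010 = 2571
Net migration: 0–14 − 50 → 817; 45–59 + 90 → 1760
→ [817, 126, 1627, 1760, 405, 446, 2571]
— Period 3 —
Births: 1627 × 0.498 = 810
15–29: 817 × 0.973 = 795
30–44: 126 × 0.972 = 122
45–59: 1627 × 0.96 = 1562
60–74: 1760 × 0.93 = 1637
75–89: 405 × 0.959 = 388
90+: 446 × 0.925 + 2571 × 0.652 = 413 + 1676 = 2089
Net migration: 0–14 − 50 → 760; 45–59 + 90 → 1652
→ [760, 795, 122, 1652, 1637, 388, 2089]
Total: 8120 → 7443; change = -677; percentage change = -8.3%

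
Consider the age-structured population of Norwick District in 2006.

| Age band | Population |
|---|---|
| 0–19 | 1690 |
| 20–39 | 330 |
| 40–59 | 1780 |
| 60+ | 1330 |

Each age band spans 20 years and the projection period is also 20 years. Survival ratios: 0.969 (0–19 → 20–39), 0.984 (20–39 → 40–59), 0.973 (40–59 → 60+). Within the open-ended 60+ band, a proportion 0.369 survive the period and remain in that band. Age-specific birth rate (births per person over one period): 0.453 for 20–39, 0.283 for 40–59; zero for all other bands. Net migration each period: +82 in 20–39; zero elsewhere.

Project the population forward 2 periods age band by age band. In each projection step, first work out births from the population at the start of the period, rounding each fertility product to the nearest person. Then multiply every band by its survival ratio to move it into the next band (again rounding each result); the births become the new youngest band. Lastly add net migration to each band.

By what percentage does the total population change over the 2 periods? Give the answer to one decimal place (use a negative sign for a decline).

Call the groups 1 to 4, youngest first.
Period 1.
Births: 330 × 0.453 = 149  |  1780 × 0.283 = 504 ⇒ total 653
Group 2: 1690 × 0.969 = 1638
Group 3: 330 × 0.984 = 325
Group 4: 1780 × 0.973 + 1330 × 0.369 = 1732 + 491 = 2223
Net migration: Group 2 + 82 → 1720
Population now: 0–19=653, 20–39=1720, 40–59=325, 60+=2223
Period 2.
Births: 1720 × 0.453 = 779  |  325 × 0.283 = 92 ⇒ total 871
Group 2: 653 × 0.969 = 633
Group 3: 1720 × 0.984 = 1692
Group 4: 325 × 0.973 + 2223 × 0.369 = 316 + 820 = 1136
Net migration: Group 2 + 82 → 715
Population now: 0–19=871, 20–39=715, 40–59=1692, 60+=1136
Total: 5130 → 4414; change = -716; percentage change = -14.0%

-14.0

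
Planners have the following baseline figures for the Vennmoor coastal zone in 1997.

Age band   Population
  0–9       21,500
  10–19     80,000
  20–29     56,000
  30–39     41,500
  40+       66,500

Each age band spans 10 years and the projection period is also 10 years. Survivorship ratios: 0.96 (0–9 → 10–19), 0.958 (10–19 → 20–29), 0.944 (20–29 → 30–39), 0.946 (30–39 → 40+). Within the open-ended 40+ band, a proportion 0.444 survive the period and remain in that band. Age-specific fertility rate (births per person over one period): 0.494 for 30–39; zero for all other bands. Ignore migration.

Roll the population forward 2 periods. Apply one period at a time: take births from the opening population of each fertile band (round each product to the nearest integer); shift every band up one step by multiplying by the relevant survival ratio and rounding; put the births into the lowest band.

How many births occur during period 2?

26115

[period 1]
Births: 41500 × 0.494 = 20501
10–19: 21500 × 0.96 = 20640
20–29: 80000 × 0.958 = 76640
30–39: 56000 × 0.944 = 52864
40+: 41500 × 0.946 + 66500 × 0.444 = 39259 + 29526 = 68785
Population now: 0–9=20501, 10–19=20640, 20–29=76640, 30–39=52864, 40+=68785
[period 2]
Births: 52864 × 0.494 = 26115
10–19: 20501 × 0.96 = 19681
20–29: 20640 × 0.958 = 19773
30–39: 76640 × 0.944 = 72348
40+: 52864 × 0.946 + 68785 × 0.444 = 50009 + 30541 = 80550
Population now: 0–9=26115, 10–19=19681, 20–29=19773, 30–39=72348, 40+=80550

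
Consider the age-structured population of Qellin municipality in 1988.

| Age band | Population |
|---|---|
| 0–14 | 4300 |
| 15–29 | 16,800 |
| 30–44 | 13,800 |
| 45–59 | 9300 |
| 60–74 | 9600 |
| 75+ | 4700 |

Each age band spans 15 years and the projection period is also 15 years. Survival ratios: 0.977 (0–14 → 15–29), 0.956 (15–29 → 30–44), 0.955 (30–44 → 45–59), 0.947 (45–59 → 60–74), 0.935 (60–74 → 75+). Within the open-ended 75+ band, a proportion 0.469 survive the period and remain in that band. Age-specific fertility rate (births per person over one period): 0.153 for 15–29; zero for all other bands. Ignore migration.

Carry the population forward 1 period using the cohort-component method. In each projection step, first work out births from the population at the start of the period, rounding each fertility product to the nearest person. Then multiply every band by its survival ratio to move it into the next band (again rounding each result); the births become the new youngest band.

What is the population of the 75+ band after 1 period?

11180

— Period 1 —
Births: 16800 × 0.153 = 2570
15–29: 4300 × 0.977 = 4201
30–44: 16800 × 0.956 = 16061
45–59: 13800 × 0.955 = 13179
60–74: 9300 × 0.947 = 8807
75+: 9600 × 0.935 + 4700 × 0.469 = 8976 + 2204 = 11180
Giving 2570 / 4201 / 16061 / 13179 / 8807 / 11180.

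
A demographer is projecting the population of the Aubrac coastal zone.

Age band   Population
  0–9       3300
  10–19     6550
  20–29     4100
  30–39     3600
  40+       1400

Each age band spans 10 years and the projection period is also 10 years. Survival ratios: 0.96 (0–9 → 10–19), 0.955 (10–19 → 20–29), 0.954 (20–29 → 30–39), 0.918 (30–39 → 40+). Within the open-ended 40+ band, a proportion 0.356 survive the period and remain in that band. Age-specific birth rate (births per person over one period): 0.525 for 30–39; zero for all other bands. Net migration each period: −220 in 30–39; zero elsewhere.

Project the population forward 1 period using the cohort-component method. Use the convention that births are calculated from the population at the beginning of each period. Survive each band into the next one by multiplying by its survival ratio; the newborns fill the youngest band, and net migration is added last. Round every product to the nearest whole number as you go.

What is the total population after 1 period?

18807

[period 1]
Births: 3600 × 0.525 = 1890
10–19: 3300 × 0.96 = 3168
20–29: 6550 × 0.955 = 6255
30–39: 4100 × 0.954 = 3911
40+: 3600 × 0.918 + 1400 × 0.356 = 3305 + 498 = 3803
Net migration: 30–39 − 220 → 3691
Giving 1890 / 3168 / 6255 / 3691 / 3803.
Total after period 1: 1890 + 3168 + 6255 + 3691 + 3803 = 18807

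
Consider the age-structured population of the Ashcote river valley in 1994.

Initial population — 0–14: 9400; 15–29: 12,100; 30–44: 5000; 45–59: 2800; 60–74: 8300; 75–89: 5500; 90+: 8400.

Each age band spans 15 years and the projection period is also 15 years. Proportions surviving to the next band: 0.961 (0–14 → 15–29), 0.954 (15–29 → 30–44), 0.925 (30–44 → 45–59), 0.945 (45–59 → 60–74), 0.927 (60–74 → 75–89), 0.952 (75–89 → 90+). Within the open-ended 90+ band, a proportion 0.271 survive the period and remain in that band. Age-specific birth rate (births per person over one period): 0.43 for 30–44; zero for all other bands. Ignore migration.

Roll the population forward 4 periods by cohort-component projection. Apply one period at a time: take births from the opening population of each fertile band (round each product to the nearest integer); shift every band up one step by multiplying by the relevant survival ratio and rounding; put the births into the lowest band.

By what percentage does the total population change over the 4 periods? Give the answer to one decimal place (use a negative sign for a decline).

-36.2

Period 1.
Births: 5000 * 0.43 = 2150
15–29: 9400 * 0.961 = 9033
30–44: 12100 * 0.954 = 11543
45–59: 5000 * 0.925 = 4625
60–74: 2800 * 0.945 = 2646
75–89: 8300 * 0.927 = 7694
90+: 5500 * 0.952 + 8400 * 0.271 = 5236 + 2276 = 7512
→ [2150, 9033, 11543, 4625, 2646, 7694, 7512]
Period 2.
Births: 11543 * 0.43 = 4963
15–29: 2150 * 0.961 = 2066
30–44: 9033 * 0.954 = 8617
45–59: 11543 * 0.925 = 10677
60–74: 4625 * 0.945 = 4371
75–89: 2646 * 0.927 = 2453
90+: 7694 * 0.952 + 7512 * 0.271 = 7325 + 2036 = 9361
→ [4963, 2066, 8617, 10677, 4371, 2453, 9361]
Period 3.
Births: 8617 * 0.43 = 3705
15–29: 4963 * 0.961 = 4769
30–44: 2066 * 0.954 = 1971
45–59: 8617 * 0.925 = 7971
60–74: 10677 * 0.945 = 10090
75–89: 4371 * 0.927 = 4052
90+: 2453 * 0.952 + 9361 * 0.271 = 2335 + 2537 = 4872
→ [3705, 4769, 1971, 7971, 10090, 4052, 4872]
Period 4.
Births: 1971 * 0.43 = 848
15–29: 3705 * 0.961 = 3561
30–44: 4769 * 0.954 = 4550
45–59: 1971 * 0.925 = 1823
60–74: 7971 * 0.945 = 7533
75–89: 10090 * 0.927 = 9353
90+: 4052 * 0.952 + 4872 * 0.271 = 3858 + 1320 = 5178
→ [848, 3561, 4550, 1823, 7533, 9353, 5178]
Total: 51500 → 32846; change = -18654; percentage change = -36.2%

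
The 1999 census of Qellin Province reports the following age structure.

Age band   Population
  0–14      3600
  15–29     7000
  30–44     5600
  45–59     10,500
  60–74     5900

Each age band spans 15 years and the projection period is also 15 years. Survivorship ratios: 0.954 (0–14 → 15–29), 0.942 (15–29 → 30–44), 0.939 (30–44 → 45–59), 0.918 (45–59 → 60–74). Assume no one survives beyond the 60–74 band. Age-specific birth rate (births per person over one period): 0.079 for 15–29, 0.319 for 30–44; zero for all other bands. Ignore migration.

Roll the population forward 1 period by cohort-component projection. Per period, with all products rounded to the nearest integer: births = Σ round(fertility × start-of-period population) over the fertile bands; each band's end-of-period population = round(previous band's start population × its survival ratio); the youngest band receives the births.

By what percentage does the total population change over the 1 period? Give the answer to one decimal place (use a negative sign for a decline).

Call the bands 1 to 5, youngest first.
Period 1.
Births: 7000 * 0.079 = 553 ; 5600 * 0.319 = 1786 — total 2339
Band 2: 3600 * 0.954 = 3434
Band 3: 7000 * 0.942 = 6594
Band 4: 5600 * 0.939 = 5258
Band 5: 10500 * 0.918 = 9639
Population now: 0–14=2339, 15–29=3434, 30–44=6594, 45–59=5258, 60–74=9639
Total: 32600 → 27264; change = -5336; percentage change = -16.4%

-16.4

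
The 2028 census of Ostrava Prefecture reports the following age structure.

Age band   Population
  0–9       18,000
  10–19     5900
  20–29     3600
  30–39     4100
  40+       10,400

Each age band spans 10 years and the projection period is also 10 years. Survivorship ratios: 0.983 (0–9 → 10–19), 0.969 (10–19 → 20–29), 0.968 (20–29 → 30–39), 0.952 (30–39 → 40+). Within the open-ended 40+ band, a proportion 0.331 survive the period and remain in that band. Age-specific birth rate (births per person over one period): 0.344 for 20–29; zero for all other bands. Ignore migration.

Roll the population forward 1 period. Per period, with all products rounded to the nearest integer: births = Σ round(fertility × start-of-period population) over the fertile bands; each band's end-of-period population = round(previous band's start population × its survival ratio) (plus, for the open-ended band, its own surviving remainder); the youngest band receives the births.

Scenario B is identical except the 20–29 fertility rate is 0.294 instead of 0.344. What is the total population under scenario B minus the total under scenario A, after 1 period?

— Period 1 —
Births: 3600 * 0.344 = 1238
10–19: 18000 * 0.983 = 17694
20–29: 5900 * 0.969 = 5717
30–39: 3600 * 0.968 = 3485
40+: 4100 * 0.952 + 10400 * 0.331 = 3903 + 3442 = 7345
Giving 1238 / 17694 / 5717 / 3485 / 7345.
Scenario A total after 1 period: 35479
Scenario B projection —
— Period 1 —
Births: 3600 * 0.294 = 1058
10–19: 18000 * 0.983 = 17694
20–29: 5900 * 0.969 = 5717
30–39: 3600 * 0.968 = 3485
40+: 4100 * 0.952 + 10400 * 0.331 = 3903 + 3442 = 7345
Giving 1058 / 17694 / 5717 / 3485 / 7345.
Scenario B total after 1 period: 35299
Difference B − A = 35299 − 35479 = -180

-180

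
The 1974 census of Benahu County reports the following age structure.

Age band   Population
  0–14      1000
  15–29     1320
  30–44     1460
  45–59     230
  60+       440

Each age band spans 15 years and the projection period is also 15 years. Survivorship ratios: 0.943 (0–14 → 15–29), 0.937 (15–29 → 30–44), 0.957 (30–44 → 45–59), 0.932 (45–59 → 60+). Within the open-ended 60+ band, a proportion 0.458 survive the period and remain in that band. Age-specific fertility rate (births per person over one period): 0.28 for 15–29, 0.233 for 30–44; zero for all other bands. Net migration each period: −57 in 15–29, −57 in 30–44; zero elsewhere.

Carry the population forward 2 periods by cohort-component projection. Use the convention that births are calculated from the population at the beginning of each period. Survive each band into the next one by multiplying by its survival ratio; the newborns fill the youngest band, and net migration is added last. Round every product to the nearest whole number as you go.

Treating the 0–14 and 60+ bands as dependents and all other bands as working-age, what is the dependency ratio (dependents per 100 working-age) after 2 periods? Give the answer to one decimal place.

80.2

Call the bands 1 to 5, youngest first.
— Period 1 —
Births: 1320 * 0.28 = 370  |  1460 * 0.233 = 340 — total 710
Band 2: 1000 * 0.943 = 943
Band 3: 1320 * 0.937 = 1237
Band 4: 1460 * 0.957 = 1397
Band 5: 230 * 0.932 + 440 * 0.458 = 214 + 202 = 416
Net migration: Band 2 − 57 → 886; Band 3 − 57 → 1180
Giving 710 / 886 / 1180 / 1397 / 416.
— Period 2 —
Births: 886 * 0.28 = 248  |  1180 * 0.233 = 275 — total 523
Band 2: 710 * 0.943 = 670
Band 3: 886 * 0.937 = 830
Band 4: 1180 * 0.957 = 1129
Band 5: 1397 * 0.932 + 416 * 0.458 = 1302 + 191 = 1493
Net migration: Band 2 − 57 → 613; Band 3 − 57 → 773
Giving 523 / 613 / 773 / 1129 / 1493.
Dependents (band 0–14 + band 60+) = 523 + 1493 = 2016; working-age = 2515; ratio = 2016/2515 × 100 = 80.2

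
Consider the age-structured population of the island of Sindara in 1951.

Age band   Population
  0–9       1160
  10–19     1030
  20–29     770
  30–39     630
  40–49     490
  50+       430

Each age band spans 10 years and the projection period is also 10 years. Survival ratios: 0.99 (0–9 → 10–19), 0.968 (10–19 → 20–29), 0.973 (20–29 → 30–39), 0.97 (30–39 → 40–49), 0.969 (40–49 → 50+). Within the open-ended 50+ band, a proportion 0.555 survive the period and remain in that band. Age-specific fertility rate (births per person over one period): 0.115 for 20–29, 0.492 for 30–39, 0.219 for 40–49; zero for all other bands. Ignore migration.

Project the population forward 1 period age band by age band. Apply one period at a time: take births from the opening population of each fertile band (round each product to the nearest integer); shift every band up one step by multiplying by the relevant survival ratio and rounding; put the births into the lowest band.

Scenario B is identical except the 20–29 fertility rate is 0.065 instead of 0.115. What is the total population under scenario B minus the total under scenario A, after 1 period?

Period 1.
Births: 770 × 0.115 = 89 ; 630 × 0.492 = 310 ; 490 × 0.219 = 107 → 506
10–19: 1160 × 0.99 = 1148
20–29: 1030 × 0.968 = 997
30–39: 770 × 0.973 = 749
40–49: 630 × 0.97 = 611
50+: 490 × 0.969 + 430 × 0.555 = 475 + 239 = 714
→ [506, 1148, 997, 749, 611, 714]
Scenario A total after 1 period: 4725
Scenario B projection —
Period 1.
Births: 770 × 0.065 = 50 ; 630 × 0.492 = 310 ; 490 × 0.219 = 107 → 467
10–19: 1160 × 0.99 = 1148
20–29: 1030 × 0.968 = 997
30–39: 770 × 0.973 = 749
40–49: 630 × 0.97 = 611
50+: 490 × 0.969 + 430 × 0.555 = 475 + 239 = 714
→ [467, 1148, 997, 749, 611, 714]
Scenario B total after 1 period: 4686
Difference B − A = 4686 − 4725 = -39

-39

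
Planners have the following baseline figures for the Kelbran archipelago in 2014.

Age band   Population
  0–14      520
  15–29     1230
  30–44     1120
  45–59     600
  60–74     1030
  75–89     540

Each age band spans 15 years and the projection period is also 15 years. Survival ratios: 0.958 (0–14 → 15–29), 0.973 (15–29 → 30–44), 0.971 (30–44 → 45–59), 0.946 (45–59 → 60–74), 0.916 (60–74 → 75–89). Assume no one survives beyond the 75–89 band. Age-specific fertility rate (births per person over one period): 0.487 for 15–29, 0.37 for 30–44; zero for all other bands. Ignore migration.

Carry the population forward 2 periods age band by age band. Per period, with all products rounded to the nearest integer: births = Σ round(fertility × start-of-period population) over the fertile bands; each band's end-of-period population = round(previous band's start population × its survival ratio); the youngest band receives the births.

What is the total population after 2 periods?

Call the groups 1 to 6, youngest first.
After projecting period 1:
Births: 1230 * 0.487 = 599 ; 1120 * 0.37 = 414 → 1013
Group 2: 520 * 0.958 = 498
Group 3: 1230 * 0.973 = 1197
Group 4: 1120 * 0.971 = 1088
Group 5: 600 * 0.946 = 568
Group 6: 1030 * 0.916 = 943
→ [1013, 498, 1197, 1088, 568, 943]
After projecting period 2:
Births: 498 * 0.487 = 243 ; 1197 * 0.37 = 443 → 686
Group 2: 1013 * 0.958 = 970
Group 3: 498 * 0.973 = 485
Group 4: 1197 * 0.971 = 1162
Group 5: 1088 * 0.946 = 1029
Group 6: 568 * 0.916 = 520
→ [686, 970, 485, 1162, 1029, 520]
Total after period 2: 686 + 970 + 485 + 1162 + 1029 + 520 = 4852

4852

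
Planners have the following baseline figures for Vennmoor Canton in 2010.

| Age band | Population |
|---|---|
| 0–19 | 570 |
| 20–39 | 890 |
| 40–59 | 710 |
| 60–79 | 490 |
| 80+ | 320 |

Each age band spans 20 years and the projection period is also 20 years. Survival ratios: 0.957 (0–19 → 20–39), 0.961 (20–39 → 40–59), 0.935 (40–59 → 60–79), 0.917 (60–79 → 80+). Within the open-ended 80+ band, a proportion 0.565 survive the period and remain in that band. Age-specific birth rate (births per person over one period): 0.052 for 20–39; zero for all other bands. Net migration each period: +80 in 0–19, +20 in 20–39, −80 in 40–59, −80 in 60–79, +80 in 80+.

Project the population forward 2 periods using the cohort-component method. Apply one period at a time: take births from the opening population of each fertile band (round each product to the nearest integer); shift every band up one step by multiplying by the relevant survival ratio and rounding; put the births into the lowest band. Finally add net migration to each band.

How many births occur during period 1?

46

After projecting period 1:
Births: 890 × 0.052 = 46
20–39: 570 × 0.957 = 545
40–59: 890 × 0.961 = 855
60–79: 710 × 0.935 = 664
80+: 490 × 0.917 + 320 × 0.565 = 449 + 181 = 630
Net migration: 0–19 + 80 → 126; 20–39 + 20 → 565; 40–59 − 80 → 775; 60–79 − 80 → 584; 80+ + 80 → 710
End of period: [126, 565, 775, 584, 710]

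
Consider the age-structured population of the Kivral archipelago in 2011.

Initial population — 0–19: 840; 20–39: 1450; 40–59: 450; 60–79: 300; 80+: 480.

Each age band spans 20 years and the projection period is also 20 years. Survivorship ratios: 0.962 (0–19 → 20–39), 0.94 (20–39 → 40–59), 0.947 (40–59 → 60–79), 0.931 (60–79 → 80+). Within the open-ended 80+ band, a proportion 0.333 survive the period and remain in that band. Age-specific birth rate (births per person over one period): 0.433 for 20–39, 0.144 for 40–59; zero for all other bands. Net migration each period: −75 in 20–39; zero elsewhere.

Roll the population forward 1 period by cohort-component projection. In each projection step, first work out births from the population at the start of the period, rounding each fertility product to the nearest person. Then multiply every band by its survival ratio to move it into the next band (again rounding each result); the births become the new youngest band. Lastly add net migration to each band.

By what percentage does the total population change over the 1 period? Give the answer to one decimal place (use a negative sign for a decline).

3.8

Numbering the groups 1..5 from youngest to oldest:
After projecting period 1:
Births: 1450 × 0.433 = 628, 450 × 0.144 = 65 ⇒ total 693
Group 2: 840 × 0.962 = 808
Group 3: 1450 × 0.94 = 1363
Group 4: 450 × 0.947 = 426
Group 5: 300 × 0.931 + 480 × 0.333 = 279 + 160 = 439
Net migration: Group 2 − 75 → 733
Population now: 0–19=693, 20–39=733, 40–59=1363, 60–79=426, 80+=439
Total: 3520 → 3654; change = 134; percentage change = 3.8%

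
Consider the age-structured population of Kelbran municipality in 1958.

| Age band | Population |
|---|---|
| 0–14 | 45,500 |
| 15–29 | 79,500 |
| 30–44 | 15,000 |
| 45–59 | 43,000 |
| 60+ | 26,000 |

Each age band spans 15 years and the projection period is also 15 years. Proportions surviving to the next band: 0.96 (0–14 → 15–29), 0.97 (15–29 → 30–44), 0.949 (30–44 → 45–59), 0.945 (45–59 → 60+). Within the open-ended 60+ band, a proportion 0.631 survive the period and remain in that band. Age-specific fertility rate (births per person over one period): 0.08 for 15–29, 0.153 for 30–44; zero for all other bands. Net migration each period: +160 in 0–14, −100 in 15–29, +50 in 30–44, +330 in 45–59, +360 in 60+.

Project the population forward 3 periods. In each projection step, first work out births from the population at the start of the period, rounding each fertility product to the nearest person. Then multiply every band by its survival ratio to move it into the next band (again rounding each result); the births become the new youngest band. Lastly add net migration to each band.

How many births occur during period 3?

Let group 1 be 0–14 through group 5 = 60+.
After projecting period 1:
Births: 79500 × 0.08 = 6360 ; 15000 × 0.153 = 2295 → 8655
Group 2: 45500 × 0.96 = 43680
Group 3: 79500 × 0.97 = 77115
Group 4: 15000 × 0.949 = 14235
Group 5: 43000 × 0.945 + 26000 × 0.631 = 40635 + 16406 = 57041
Net migration: Group 1 + 160 → 8815; Group 2 − 100 → 43580; Group 3 + 50 → 77165; Group 4 + 330 → 14565; Group 5 + 360 → 57401
Giving 8815 / 43580 / 77165 / 14565 / 57401.
After projecting period 2:
Births: 43580 × 0.08 = 3486 ; 77165 × 0.153 = 11806 → 15292
Group 2: 8815 × 0.96 = 8462
Group 3: 43580 × 0.97 = 42273
Group 4: 77165 × 0.949 = 73230
Group 5: 14565 × 0.945 + 57401 × 0.631 = 13764 + 36220 = 49984
Net migration: Group 1 + 160 → 15452; Group 2 − 100 → 8362; Group 3 + 50 → 42323; Group 4 + 330 → 73560; Group 5 + 360 → 50344
Giving 15452 / 8362 / 42323 / 73560 / 50344.
After projecting period 3:
Births: 8362 × 0.08 = 669 ; 42323 × 0.153 = 6475 → 7144
Group 2: 15452 × 0.96 = 14834
Group 3: 8362 × 0.97 = 8111
Group 4: 42323 × 0.949 = 40165
Group 5: 73560 × 0.945 + 50344 × 0.631 = 69514 + 31767 = 101281
Net migration: Group 1 + 160 → 7304; Group 2 − 100 → 14734; Group 3 + 50 → 8161; Group 4 + 330 → 40495; Group 5 + 360 → 101641
Giving 7304 / 14734 / 8161 / 40495 / 101641.

7144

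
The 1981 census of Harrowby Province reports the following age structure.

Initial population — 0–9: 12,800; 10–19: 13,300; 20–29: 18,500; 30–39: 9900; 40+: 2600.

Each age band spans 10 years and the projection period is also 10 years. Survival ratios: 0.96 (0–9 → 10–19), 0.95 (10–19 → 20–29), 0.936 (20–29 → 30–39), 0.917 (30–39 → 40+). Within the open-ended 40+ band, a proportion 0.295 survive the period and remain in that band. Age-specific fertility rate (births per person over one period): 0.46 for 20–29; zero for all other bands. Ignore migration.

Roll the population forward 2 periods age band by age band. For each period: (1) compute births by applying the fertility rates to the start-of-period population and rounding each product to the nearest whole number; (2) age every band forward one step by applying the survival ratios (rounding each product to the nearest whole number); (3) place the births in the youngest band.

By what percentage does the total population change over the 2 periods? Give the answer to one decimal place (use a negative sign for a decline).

-1.5

Period 1:
Births: 18500 × 0.46 = 8510
10–19: 12800 × 0.96 = 12288
20–29: 13300 × 0.95 = 12635
30–39: 18500 × 0.936 = 17316
40+: 9900 × 0.917 + 2600 × 0.295 = 9078 + 767 = 9845
End of period: [8510, 12288, 12635, 17316, 9845]
Period 2:
Births: 12635 × 0.46 = 5812
10–19: 8510 × 0.96 = 8170
20–29: 12288 × 0.95 = 11674
30–39: 12635 × 0.936 = 11826
40+: 17316 × 0.917 + 9845 × 0.295 = 15879 + 2904 = 18783
End of period: [5812, 8170, 11674, 11826, 18783]
Total: 57100 → 56265; change = -835; percentage change = -1.5%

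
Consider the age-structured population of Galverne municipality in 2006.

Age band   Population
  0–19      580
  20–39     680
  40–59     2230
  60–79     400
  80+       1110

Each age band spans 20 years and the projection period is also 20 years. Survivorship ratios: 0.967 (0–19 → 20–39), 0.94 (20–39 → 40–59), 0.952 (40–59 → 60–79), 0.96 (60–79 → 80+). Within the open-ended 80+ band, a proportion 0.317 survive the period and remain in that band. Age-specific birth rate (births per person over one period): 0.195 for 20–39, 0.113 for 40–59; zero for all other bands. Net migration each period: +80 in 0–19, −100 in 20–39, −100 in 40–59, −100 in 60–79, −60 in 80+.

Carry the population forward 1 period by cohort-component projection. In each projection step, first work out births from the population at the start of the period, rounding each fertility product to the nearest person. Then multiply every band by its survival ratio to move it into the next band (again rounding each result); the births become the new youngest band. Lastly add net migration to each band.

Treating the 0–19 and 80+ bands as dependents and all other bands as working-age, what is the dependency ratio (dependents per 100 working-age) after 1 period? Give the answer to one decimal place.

Numbering the groups 1..5 from youngest to oldest:
After projecting period 1:
Births: 680 × 0.195 = 133, 2230 × 0.113 = 252 → total 385
Group 2: 580 × 0.967 = 561
Group 3: 680 × 0.94 = 639
Group 4: 2230 × 0.952 = 2123
Group 5: 400 × 0.96 + 1110 × 0.317 = 384 + 352 = 736
Net migration: Group 1 + 80 → 465; Group 2 − 100 → 461; Group 3 − 100 → 539; Group 4 − 100 → 2023; Group 5 − 60 → 676
Giving 465 / 461 / 539 / 2023 / 676.
Dependents (band 0–19 + band 80+) = 465 + 676 = 1141; working-age = 3023; ratio = 1141/3023 × 100 = 37.7

37.7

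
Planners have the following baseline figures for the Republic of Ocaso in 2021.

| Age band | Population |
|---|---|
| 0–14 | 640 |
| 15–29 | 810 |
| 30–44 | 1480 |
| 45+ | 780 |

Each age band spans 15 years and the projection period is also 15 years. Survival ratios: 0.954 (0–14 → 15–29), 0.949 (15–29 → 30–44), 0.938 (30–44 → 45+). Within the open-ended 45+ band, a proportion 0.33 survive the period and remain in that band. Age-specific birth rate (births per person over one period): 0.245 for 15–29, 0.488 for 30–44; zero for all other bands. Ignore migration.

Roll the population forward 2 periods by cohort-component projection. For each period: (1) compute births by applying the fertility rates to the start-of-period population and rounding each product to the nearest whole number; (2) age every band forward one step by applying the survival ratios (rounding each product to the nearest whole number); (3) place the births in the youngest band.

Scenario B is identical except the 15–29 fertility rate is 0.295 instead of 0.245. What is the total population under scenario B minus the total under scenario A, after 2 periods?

Period 1:
Births: 810 × 0.245 = 198 ; 1480 × 0.488 = 722 ⇒ total 920
15–29: 640 × 0.954 = 611
30–44: 810 × 0.949 = 769
45+: 1480 × 0.938 + 780 × 0.33 = 1388 + 257 = 1645
End of period: [920, 611, 769, 1645]
Period 2:
Births: 611 × 0.245 = 150 ; 769 × 0.488 = 375 ⇒ total 525
15–29: 920 × 0.954 = 878
30–44: 611 × 0.949 = 580
45+: 769 × 0.938 + 1645 × 0.33 = 721 + 543 = 1264
End of period: [525, 878, 580, 1264]
Scenario A total after 2 periods: 3247
Scenario B projection —
Period 1:
Births: 810 × 0.295 = 239 ; 1480 × 0.488 = 722 ⇒ total 961
15–29: 640 × 0.954 = 611
30–44: 810 × 0.949 = 769
45+: 1480 × 0.938 + 780 × 0.33 = 1388 + 257 = 1645
End of period: [961, 611, 769, 1645]
Period 2:
Births: 611 × 0.295 = 180 ; 769 × 0.488 = 375 ⇒ total 555
15–29: 961 × 0.954 = 917
30–44: 611 × 0.949 = 580
45+: 769 × 0.938 + 1645 × 0.33 = 721 + 543 = 1264
End of period: [555, 917, 580, 1264]
Scenario B total after 2 periods: 3316
Difference B − A = 3316 − 3247 = 69

69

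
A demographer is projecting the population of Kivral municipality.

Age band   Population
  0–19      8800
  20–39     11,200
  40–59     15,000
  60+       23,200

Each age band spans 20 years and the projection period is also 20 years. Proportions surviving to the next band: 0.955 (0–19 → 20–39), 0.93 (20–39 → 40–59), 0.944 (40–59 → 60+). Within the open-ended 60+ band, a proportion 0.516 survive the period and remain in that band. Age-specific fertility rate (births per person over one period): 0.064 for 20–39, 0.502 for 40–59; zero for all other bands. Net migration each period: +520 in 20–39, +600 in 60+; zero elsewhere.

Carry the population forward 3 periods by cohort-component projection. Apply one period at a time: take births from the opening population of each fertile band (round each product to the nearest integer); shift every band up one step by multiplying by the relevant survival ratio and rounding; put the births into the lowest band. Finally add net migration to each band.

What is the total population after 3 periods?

— Period 1 —
Births: 11200 × 0.064 = 717 ; 15000 × 0.502 = 7530 ⇒ total 8247
20–39: 8800 × 0.955 = 8404
40–59: 11200 × 0.93 = 10416
60+: 15000 × 0.944 + 23200 × 0.516 = 14160 + 11971 = 26131
Net migration: 20–39 + 520 → 8924; 60+ + 600 → 26731
Population now: 0–19=8247, 20–39=8924, 40–59=10416, 60+=26731
— Period 2 —
Births: 8924 × 0.064 = 571 ; 10416 × 0.502 = 5229 ⇒ total 5800
20–39: 8247 × 0.955 = 7876
40–59: 8924 × 0.93 = 8299
60+: 10416 × 0.944 + 26731 × 0.516 = 9833 + 13793 = 23626
Net migration: 20–39 + 520 → 8396; 60+ + 600 → 24226
Population now: 0–19=5800, 20–39=8396, 40–59=8299, 60+=24226
— Period 3 —
Births: 8396 × 0.064 = 537 ; 8299 × 0.502 = 4166 ⇒ total 4703
20–39: 5800 × 0.955 = 5539
40–59: 8396 × 0.93 = 7808
60+: 8299 × 0.944 + 24226 × 0.516 = 7834 + 12501 = 20335
Net migration: 20–39 + 520 → 6059; 60+ + 600 → 20935
Population now: 0–19=4703, 20–39=6059, 40–59=7808, 60+=20935
Total after period 3: 4703 + 6059 + 7808 + 20935 = 39505

39505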